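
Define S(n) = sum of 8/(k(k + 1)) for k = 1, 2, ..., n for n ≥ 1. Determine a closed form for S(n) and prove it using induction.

S(n) = 8n/(n + 1)

We claim S(n) = 8n/(n + 1) for all n ≥ 1.
Base step (n = 1): S(1) = 4, and the closed form gives 4. They agree.
Suppose the result is true for n = k, so S(k) = 8k/(k + 1).
Then S(k+1) = S(k) + (8/((k + 1)(k + 2))) = (8k/(k + 1)) + (8/((k + 1)(k + 2))).
Simplifying, S(k+1) = 8(k + 1)/(k + 2) = 8(k+1)/((k+1) + 1),
which is the closed form with n = k+1.
By the principle of mathematical induction, the result holds for all n ≥ 1.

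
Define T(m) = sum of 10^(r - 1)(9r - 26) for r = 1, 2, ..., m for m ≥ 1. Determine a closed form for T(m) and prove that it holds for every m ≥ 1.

We claim T(m) = 10^m(m - 3) + 3 for all m ≥ 1.
Base case (m = 1): T(1) = -17, and the closed form gives -17. They agree.
Inductive step: assume the claim holds for m = r, so T(r) = 10^r(r - 3) + 3.
Then T(r+1) = T(r) + (10^r(9r - 17)) = (10^r(r - 3) + 3) + (10^r(9r - 17)).
Simplifying, T(r+1) = 10·10^r·r - 20·10^r + 3 = 10^(r+1)((r+1) - 3) + 3,
which is the closed form with m = r+1.
Hence, by induction on m, the claim holds for every m ≥ 1.

T(m) = 10^m(m - 3) + 3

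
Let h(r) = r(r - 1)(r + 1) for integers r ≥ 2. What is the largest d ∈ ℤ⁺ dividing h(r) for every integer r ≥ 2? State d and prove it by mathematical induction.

d = 6

Computing the first values: h(2) = 6 and h(3) = 24; gcd(6, 24) = 6, so d ≤ 6.
We prove 6 | r(r - 1)(r + 1) for all r ≥ 2 by induction on r.
When r = 2: h(2) = 6 = 6·(1), so 6 | h(2).
Suppose the result is true for r = j, i.e. 6 | h(j). Then
h(j+1) − h(j) = j·(j+1)·(j+2) − (j-1)·j·(j+1) = j·(j+1)·[(j+2) − (j-1)] = 3·j·(j+1). The product of 2 consecutive integers is divisible by (2)! = 2, so h(j+1) − h(j) is divisible by 3·2 = 6. By the inductive hypothesis 6 | h(j), hence 6 | h(j+1).
This completes the induction.
Therefore the largest such d is 6.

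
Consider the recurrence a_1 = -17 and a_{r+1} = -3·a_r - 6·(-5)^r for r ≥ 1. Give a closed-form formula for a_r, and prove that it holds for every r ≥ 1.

Computing the first terms: a_1 = -17, a_2 = 81, a_3 = -393. This suggests a_r = -2(-3)^(r - 1) + 3(-5)^r.
Base case (r = 1): the formula gives -17 = -17 = a_1.
Inductive step: assume the claim holds for r = j, so a_j = -2(-3)^(j - 1) + 3(-5)^j.
Then a_{j+1} = -3·a_j - 6·(-5)^j = -3·(-2(-3)^(j - 1) + 3(-5)^j) - 6·(-5)^j = -2(-3)^j + 3(-5)^(j + 1) = -2(-3)^((j+1) - 1) + 3(-5)^(j+1),
which is the claimed formula at r = j+1.
By the principle of mathematical induction, the result holds for all r ≥ 1.

a_r = -2(-3)^(r - 1) + 3(-5)^r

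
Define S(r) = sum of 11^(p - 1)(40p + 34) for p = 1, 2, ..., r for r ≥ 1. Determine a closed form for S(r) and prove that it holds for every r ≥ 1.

S(r) = 11^r(4r + 3) - 3

We claim S(r) = 11^r(4r + 3) - 3 for all r ≥ 1.
Base case (r = 1): S(1) = 74, and the closed form gives 74. They agree.
Inductive step: assume the claim holds for r = p, so S(p) = 11^p(4p + 3) - 3.
Then S(p+1) = S(p) + (11^p(40p + 74)) = (11^p(4p + 3) - 3) + (11^p(40p + 74)).
Simplifying, S(p+1) = 44·11^p·p + 77·11^p - 3 = 11^(p+1)(4(p+1) + 3) - 3,
which is the closed form with r = p+1.
This completes the induction.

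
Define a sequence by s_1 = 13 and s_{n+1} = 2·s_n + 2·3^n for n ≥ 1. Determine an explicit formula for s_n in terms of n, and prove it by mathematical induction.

s_n = 7·2^(n - 1) + 2·3^n

Computing the first terms: s_1 = 13, s_2 = 32, s_3 = 82. This suggests s_n = 7·2^(n - 1) + 2·3^n.
When n = 1: the formula gives 13 = 13 = s_1.
Inductive step: assume the claim holds for n = j, so s_j = 7·2^(j - 1) + 2·3^j.
Then s_{j+1} = 2·s_j + 2·3^j = 2·(7·2^(j - 1) + 2·3^j) + 2·3^j = 7·2^j + 2·3^(j + 1) = 7·2^((j+1) - 1) + 2·3^(j+1),
which is the claimed formula at n = j+1.
Hence, by induction on n, the claim holds for every n ≥ 1.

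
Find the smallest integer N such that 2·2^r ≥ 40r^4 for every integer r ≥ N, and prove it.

N = 23

At r = 22: 8388608 < 9370240, so the inequality fails and N ≥ 23. We prove 2·2^r ≥ 40r^4 for all r ≥ 23.
For the base case r = 23: 2·2^r = 16777216 and 40r^4 = 11193640, so 16777216 ≥ 11193640.
Suppose the result is true for r = k, so 2·2^k ≥ 40k^4.
Then 2·2^(k + 1) = 2·(2·2^k) ≥ 2·(40k^4).
Also, for k ≥ 23 we have 2·(40k^4) ≥ 40(k+1)^4, since 2 ≥ (1 + 1/k)^4 for all k ≥ 23.
Combining, 2·2^(k + 1) ≥ 40(k+1)^4.
This completes the induction.
Hence the smallest such N is 23.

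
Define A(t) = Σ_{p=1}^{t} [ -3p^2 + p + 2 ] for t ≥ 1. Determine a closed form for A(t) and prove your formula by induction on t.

We claim A(t) = -t(t - 1)(t + 2) for all t ≥ 1.
Base case (t = 1): A(1) = 0, and the closed form gives 0. They agree.
Inductive step: assume the claim holds for t = p, so A(p) = p(-p^2 - p + 2).
Then A(p+1) = A(p) + (p(-3p - 5)) = (p(-p^2 - p + 2)) + (p(-3p - 5)).
Simplifying, A(p+1) = -p(p + 1)(p + 3) = -(p+1)((p+1) - 1)((p+1) + 2),
which is the closed form with t = p+1.
By induction, the statement is established for all t ≥ 1.

A(t) = -t(t - 1)(t + 2)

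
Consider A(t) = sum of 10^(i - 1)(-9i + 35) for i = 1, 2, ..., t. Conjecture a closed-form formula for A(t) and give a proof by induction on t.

A(t) = 10^t(-t + 4) - 4

We claim A(t) = 10^t(-t + 4) - 4 for all t ≥ 1.
Base step (t = 1): A(1) = 26, and the closed form gives 26. They agree.
Inductive step: assume the claim holds for t = i, so A(i) = 10^i(-i + 4) - 4.
Then A(i+1) = A(i) + (10^i(-9i + 26)) = (10^i(-i + 4) - 4) + (10^i(-9i + 26)).
Simplifying, A(i+1) = -10·10^i·i + 30·10^i - 4 = 10^(i+1)(-(i+1) + 4) - 4,
which is the closed form with t = i+1.
This completes the induction.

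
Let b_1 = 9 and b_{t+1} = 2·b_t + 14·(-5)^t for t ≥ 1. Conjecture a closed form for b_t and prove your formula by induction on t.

b_t = -2(-5)^t - 2^(t - 1)

Computing the first terms: b_1 = 9, b_2 = -52, b_3 = 246. This suggests b_t = -2(-5)^t - 2^(t - 1).
Base step (t = 1): the formula gives 9 = 9 = b_1.
For the inductive step, assume it holds for an arbitrary r ≥ 1, so b_r = -2(-5)^r - 2^(r - 1).
Then b_{r+1} = 2·b_r + 14·(-5)^r = 2·(-2(-5)^r - 2^(r - 1)) + 14·(-5)^r = -2(-5)^(r + 1) - 2^r = -2(-5)^(r+1) - 2^((r+1) - 1),
which is the claimed formula at t = r+1.
By induction, the statement is established for all t ≥ 1.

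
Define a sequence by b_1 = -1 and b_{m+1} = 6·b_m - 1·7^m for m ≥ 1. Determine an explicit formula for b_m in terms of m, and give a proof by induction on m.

b_m = 6^m - 7^m

Computing the first terms: b_1 = -1, b_2 = -13, b_3 = -127. This suggests b_m = 6^m - 7^m.
When m = 1: the formula gives -1 = -1 = b_1.
Inductive step: suppose the statement holds for some k ≥ 1, so b_k = 6^k - 7^k.
Then b_{k+1} = 6·b_k - 1·7^k = 6·(6^k - 7^k) - 1·7^k = 6^(k + 1) - 7^(k + 1),
which is the claimed formula at m = k+1.
This completes the induction.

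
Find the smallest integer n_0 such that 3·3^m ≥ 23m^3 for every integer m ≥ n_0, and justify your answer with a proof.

At m = 7: 6561 < 7889, so the inequality fails and n_0 ≥ 8. We prove 3·3^m ≥ 23m^3 for all m ≥ 8.
For the base case m = 8: 3·3^m = 19683 and 23m^3 = 11776, so 19683 ≥ 11776.
Suppose the result is true for m = p, so 3·3^p ≥ 23p^3.
Then 3·3^(p + 1) = 3·(3·3^p) ≥ 3·(23p^3).
Also, for p ≥ 8 we have 3·(23p^3) ≥ 23(p+1)^3, since 3 ≥ (1 + 1/p)^3 for all p ≥ 8.
Combining, 3·3^(p + 1) ≥ 23(p+1)^3.
This completes the induction.
Hence the smallest such n_0 is 8.

n_0 = 8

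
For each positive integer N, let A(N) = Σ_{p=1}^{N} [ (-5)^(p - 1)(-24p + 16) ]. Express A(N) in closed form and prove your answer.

We claim A(N) = 2(-5)^N(2N - 1) + 2 for all N ≥ 1.
When N = 1: A(1) = -8, and the closed form gives -8. They agree.
Suppose the result is true for N = p, so A(p) = 2(-5)^p(2p - 1) + 2.
Then A(p+1) = A(p) + ((-5)^p(-24p - 8)) = (2(-5)^p(2p - 1) + 2) + ((-5)^p(-24p - 8)).
Simplifying, A(p+1) = -20(-5)^p·p - 10(-5)^p + 2 = 2(-5)^(p+1)(2(p+1) - 1) + 2,
which is the closed form with N = p+1.
Hence, by induction on N, the claim holds for every N ≥ 1.

A(N) = 2(-5)^N(2N - 1) + 2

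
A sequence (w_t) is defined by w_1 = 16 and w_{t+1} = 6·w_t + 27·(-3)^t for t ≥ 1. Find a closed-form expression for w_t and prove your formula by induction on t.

w_t = (-3)^(t + 1) + 7·6^(t - 1)

Computing the first terms: w_1 = 16, w_2 = 15, w_3 = 333. This suggests w_t = (-3)^(t + 1) + 7·6^(t - 1).
Base case (t = 1): the formula gives 16 = 16 = w_1.
For the inductive step, assume it holds for an arbitrary p ≥ 1, so w_p = (-3)^(p + 1) + 7·6^(p - 1).
Then w_{p+1} = 6·w_p + 27·(-3)^p = 6·((-3)^(p + 1) + 7·6^(p - 1)) + 27·(-3)^p = (-3)^(p + 2) + 7·6^p = (-3)^((p+1) + 1) + 7·6^((p+1) - 1),
which is the claimed formula at t = p+1.
Hence, by induction on t, the claim holds for every t ≥ 1.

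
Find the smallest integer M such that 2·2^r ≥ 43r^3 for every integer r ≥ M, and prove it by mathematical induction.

M = 17

At r = 16: 131072 < 176128, so the inequality fails and M ≥ 17. We prove 2·2^r ≥ 43r^3 for all r ≥ 17.
Base case (r = 17): 2·2^r = 262144 and 43r^3 = 211259, so 262144 ≥ 211259.
Inductive step: suppose the statement holds for some j ≥ 17, so 2·2^j ≥ 43j^3.
Then 2·2^(j + 1) = 2·(2·2^j) ≥ 2·(43j^3).
Also, for j ≥ 17 we have 2·(43j^3) ≥ 43(j+1)^3, since 2 ≥ (1 + 1/j)^3 for all j ≥ 17.
Combining, 2·2^(j + 1) ≥ 43(j+1)^3.
Hence, by induction on r, the claim holds for every r ≥ 17.
Hence the smallest such M is 17.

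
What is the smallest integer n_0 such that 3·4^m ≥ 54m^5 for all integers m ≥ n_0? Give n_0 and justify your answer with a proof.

At m = 10: 3145728 < 5400000, so the inequality fails and n_0 ≥ 11. We prove 3·4^m ≥ 54m^5 for all m ≥ 11.
Base step (m = 11): 3·4^m = 12582912 and 54m^5 = 8696754, so 12582912 ≥ 8696754.
Suppose the result is true for m = j, so 3·4^j ≥ 54j^5.
Then 3·4^(j + 1) = 4·(3·4^j) ≥ 4·(54j^5).
Also, for j ≥ 11 we have 4·(54j^5) ≥ 54(j+1)^5, since 4 ≥ (1 + 1/j)^5 for all j ≥ 11.
Combining, 3·4^(j + 1) ≥ 54(j+1)^5.
This completes the induction.
Hence the smallest such n_0 is 11.

n_0 = 11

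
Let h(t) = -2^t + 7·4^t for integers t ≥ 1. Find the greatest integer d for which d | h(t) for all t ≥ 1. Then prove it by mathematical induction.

d = 2

Computing the first values: h(1) = 26 and h(2) = 108; gcd(26, 108) = 2, so d ≤ 2.
We prove 2 | -2^t + 7·4^t for all t ≥ 1 by induction on t.
When t = 1: h(1) = 26 = 2·(13), so 2 | h(1).
For the inductive step, assume it holds for an arbitrary j ≥ 1, i.e. 2 | h(j). Then
h(j+1) − 4·h(j) = (-2^(j+1) + 7·4^(j+1)) − 4·(-2^j + 7·4^j) = (-1)·2^j·(2 − 4) = (2)·2^j. Since 2 | h(j) by the inductive hypothesis, 2 | 4·h(j); and 2 | 2 since 2 = 2·1. Therefore 2 | h(j+1).
By induction, the statement is established for all t ≥ 1.
Therefore the largest such d is 2.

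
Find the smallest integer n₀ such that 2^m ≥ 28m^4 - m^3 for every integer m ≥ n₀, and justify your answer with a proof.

n₀ = 23

At m = 22: 4194304 < 6548520, so the inequality fails and n₀ ≥ 23. We prove 2^m ≥ 28m^4 - m^3 for all m ≥ 23.
When m = 23: 2^m = 8388608 and 28m^4 - m^3 = 7823381, so 8388608 ≥ 7823381.
For the inductive step, assume it holds for an arbitrary k ≥ 23, so 2^k ≥ 28k^4 - k^3.
Then 2^(k + 1) = 2·(2^k) ≥ 2·(28k^4 - k^3).
Also, for k ≥ 23 we have 2·(28k^4 - k^3) ≥ 28(k+1)^4 - (k+1)^3, since 2·(28k^4 - k^3) − (28(k+1)^4 - (k+1)^3) = 28k^4 - 113k^3 - 165k^2 - 109k - 27, which is nonnegative for all k ≥ 23.
Combining, 2^(k + 1) ≥ 28(k+1)^4 - (k+1)^3.
This completes the induction.
Hence the smallest such n₀ is 23.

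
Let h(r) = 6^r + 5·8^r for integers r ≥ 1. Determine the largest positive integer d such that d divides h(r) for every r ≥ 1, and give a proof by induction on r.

d = 2

Computing the first values: h(1) = 46 and h(2) = 356; gcd(46, 356) = 2, so d ≤ 2.
We prove 2 | 6^r + 5·8^r for all r ≥ 1 by induction on r.
For the base case r = 1: h(1) = 46 = 2·(23), so 2 | h(1).
For the inductive step, assume it holds for an arbitrary i ≥ 1, i.e. 2 | h(i). Then
h(i+1) − 8·h(i) = (6^(i+1) + 5·8^(i+1)) − 8·(6^i + 5·8^i) = (1)·6^i·(6 − 8) = (-2)·6^i. Since 2 | h(i) by the inductive hypothesis, 2 | 8·h(i); and 2 | -2 since -2 = 2·-1. Therefore 2 | h(i+1).
This completes the induction.
Therefore the largest such d is 2.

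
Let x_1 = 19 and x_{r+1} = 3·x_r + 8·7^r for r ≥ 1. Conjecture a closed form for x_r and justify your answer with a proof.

Computing the first terms: x_1 = 19, x_2 = 113, x_3 = 731. This suggests x_r = 5·3^(r - 1) + 2·7^r.
For the base case r = 1: the formula gives 19 = 19 = x_1.
For the inductive step, assume it holds for an arbitrary m ≥ 1, so x_m = 5·3^(m - 1) + 2·7^m.
Then x_{m+1} = 3·x_m + 8·7^m = 3·(5·3^(m - 1) + 2·7^m) + 8·7^m = 5·3^m + 2·7^(m + 1) = 5·3^((m+1) - 1) + 2·7^(m+1),
which is the claimed formula at r = m+1.
By induction, the statement is established for all r ≥ 1.

x_r = 5·3^(r - 1) + 2·7^r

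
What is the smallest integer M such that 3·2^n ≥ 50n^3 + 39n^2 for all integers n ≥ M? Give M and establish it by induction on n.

M = 17

At n = 16: 196608 < 214784, so the inequality fails and M ≥ 17. We prove 3·2^n ≥ 50n^3 + 39n^2 for all n ≥ 17.
Base case (n = 17): 3·2^n = 393216 and 50n^3 + 39n^2 = 256921, so 393216 ≥ 256921.
Inductive step: suppose the statement holds for some i ≥ 17, so 3·2^i ≥ 50i^3 + 39i^2.
Then 3·2^(i + 1) = 2·(3·2^i) ≥ 2·(50i^3 + 39i^2).
Also, for i ≥ 17 we have 2·(50i^3 + 39i^2) ≥ 50(i+1)^3 + 39(i+1)^2, since 2·(50i^3 + 39i^2) − (50(i+1)^3 + 39(i+1)^2) = 50i^3 - 111i^2 - 228i - 89, which is nonnegative for all i ≥ 17.
Combining, 3·2^(i + 1) ≥ 50(i+1)^3 + 39(i+1)^2.
By induction, the statement is established for all n ≥ 17.
Hence the smallest such M is 17.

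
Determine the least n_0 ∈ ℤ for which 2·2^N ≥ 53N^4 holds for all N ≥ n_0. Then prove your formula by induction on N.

At N = 22: 8388608 < 12415568, so the inequality fails and n_0 ≥ 23. We prove 2·2^N ≥ 53N^4 for all N ≥ 23.
When N = 23: 2·2^N = 16777216 and 53N^4 = 14831573, so 16777216 ≥ 14831573.
Suppose the result is true for N = k, so 2·2^k ≥ 53k^4.
Then 2·2^(k + 1) = 2·(2·2^k) ≥ 2·(53k^4).
Also, for k ≥ 23 we have 2·(53k^4) ≥ 53(k+1)^4, since 2 ≥ (1 + 1/k)^4 for all k ≥ 23.
Combining, 2·2^(k + 1) ≥ 53(k+1)^4.
Hence, by induction on N, the claim holds for every N ≥ 23.
Hence the smallest such n_0 is 23.

n_0 = 23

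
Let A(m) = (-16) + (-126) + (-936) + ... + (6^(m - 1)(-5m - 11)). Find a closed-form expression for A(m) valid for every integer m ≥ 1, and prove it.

A(m) = -6^m(m + 2) + 2

We claim A(m) = -6^m(m + 2) + 2 for all m ≥ 1.
For the base case m = 1: A(1) = -16, and the closed form gives -16. They agree.
For the inductive step, assume it holds for an arbitrary p ≥ 1, so A(p) = -6^p(p + 2) + 2.
Then A(p+1) = A(p) + (6^p(-5p - 16)) = (-6^p(p + 2) + 2) + (6^p(-5p - 16)).
Simplifying, A(p+1) = -6·6^p·p - 18·6^p + 2 = -6^(p+1)((p+1) + 2) + 2,
which is the closed form with m = p+1.
By the principle of mathematical induction, the result holds for all m ≥ 1.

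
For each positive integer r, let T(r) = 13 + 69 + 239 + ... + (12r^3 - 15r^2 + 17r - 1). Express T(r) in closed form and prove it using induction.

We claim T(r) = r(3r^3 + r^2 + 4r + 5) for all r ≥ 1.
For the base case r = 1: T(1) = 13, and the closed form gives 13. They agree.
For the inductive step, assume it holds for an arbitrary k ≥ 1, so T(k) = k(3k^3 + k^2 + 4k + 5).
Then T(k+1) = T(k) + (12k^3 + 21k^2 + 23k + 13) = (k(3k^3 + k^2 + 4k + 5)) + (12k^3 + 21k^2 + 23k + 13).
Simplifying, T(k+1) = (k + 1)(3k^3 + 10k^2 + 15k + 13) = (k+1)(3(k+1)^3 + (k+1)^2 + 4(k+1) + 5),
which is the closed form with r = k+1.
This completes the induction.

T(r) = r(3r^3 + r^2 + 4r + 5)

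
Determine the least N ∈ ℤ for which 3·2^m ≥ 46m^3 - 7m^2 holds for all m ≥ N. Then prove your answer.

At m = 15: 98304 < 153675, so the inequality fails and N ≥ 16. We prove 3·2^m ≥ 46m^3 - 7m^2 for all m ≥ 16.
When m = 16: 3·2^m = 196608 and 46m^3 - 7m^2 = 186624, so 196608 ≥ 186624.
Inductive step: assume the claim holds for m = p, so 3·2^p ≥ 46p^3 - 7p^2.
Then 3·2^(p + 1) = 2·(3·2^p) ≥ 2·(46p^3 - 7p^2).
Also, for p ≥ 16 we have 2·(46p^3 - 7p^2) ≥ 46(p+1)^3 - 7(p+1)^2, since 2·(46p^3 - 7p^2) − (46(p+1)^3 - 7(p+1)^2) = 46p^3 - 145p^2 - 124p - 39, which is nonnegative for all p ≥ 16.
Combining, 3·2^(p + 1) ≥ 46(p+1)^3 - 7(p+1)^2.
Hence, by induction on m, the claim holds for every m ≥ 16.
Hence the smallest such N is 16.

N = 16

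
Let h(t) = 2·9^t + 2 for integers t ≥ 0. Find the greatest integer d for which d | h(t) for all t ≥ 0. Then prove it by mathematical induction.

d = 4

Computing the first values: h(0) = 4 and h(1) = 20; gcd(4, 20) = 4, so d ≤ 4.
We prove 4 | 2·9^t + 2 for all t ≥ 0 by induction on t.
Base case (t = 0): h(0) = 4 = 4·(1), so 4 | h(0).
For the inductive step, assume it holds for an arbitrary r ≥ 0, i.e. 4 | h(r). Then
h(r+1) = 2·9^(r+1) + 2 = 9·(2·9^r + 2) - 16 = 9·h(r) - 16. The first term is divisible by 4 by the inductive hypothesis, and -16 is divisible by 4. Hence 4 | h(r+1).
This completes the induction.
Therefore the largest such d is 4.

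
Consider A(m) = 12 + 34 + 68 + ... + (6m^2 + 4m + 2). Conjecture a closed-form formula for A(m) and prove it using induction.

A(m) = m(2m^2 + 5m + 5)

We claim A(m) = m(2m^2 + 5m + 5) for all m ≥ 1.
When m = 1: A(1) = 12, and the closed form gives 12. They agree.
Inductive step: suppose the statement holds for some k ≥ 1, so A(k) = k(2k^2 + 5k + 5).
Then A(k+1) = A(k) + (6k^2 + 16k + 12) = (k(2k^2 + 5k + 5)) + (6k^2 + 16k + 12).
Simplifying, A(k+1) = (k + 1)(2k^2 + 9k + 12) = (k+1)(2(k+1)^2 + 5(k+1) + 5),
which is the closed form with m = k+1.
This completes the induction.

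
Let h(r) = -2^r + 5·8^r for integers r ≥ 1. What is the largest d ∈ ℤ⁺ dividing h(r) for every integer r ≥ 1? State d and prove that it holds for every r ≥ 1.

Computing the first values: h(1) = 38 and h(2) = 316; gcd(38, 316) = 2, so d ≤ 2.
We prove 2 | -2^r + 5·8^r for all r ≥ 1 by induction on r.
When r = 1: h(1) = 38 = 2·(19), so 2 | h(1).
For the inductive step, assume it holds for an arbitrary m ≥ 1, i.e. 2 | h(m). Then
h(m+1) − 8·h(m) = (-2^(m+1) + 5·8^(m+1)) − 8·(-2^m + 5·8^m) = (-1)·2^m·(2 − 8) = (6)·2^m. Since 2 | h(m) by the inductive hypothesis, 2 | 8·h(m); and 2 | 6 since 6 = 2·3. Therefore 2 | h(m+1).
This completes the induction.
Therefore the largest such d is 2.

d = 2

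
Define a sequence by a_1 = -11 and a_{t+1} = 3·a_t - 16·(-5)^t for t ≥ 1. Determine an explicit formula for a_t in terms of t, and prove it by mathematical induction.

Computing the first terms: a_1 = -11, a_2 = 47, a_3 = -259. This suggests a_t = 2(-5)^t - 3^(t - 1).
Base step (t = 1): the formula gives -11 = -11 = a_1.
Inductive step: suppose the statement holds for some m ≥ 1, so a_m = 2(-5)^m - 3^(m - 1).
Then a_{m+1} = 3·a_m - 16·(-5)^m = 3·(2(-5)^m - 3^(m - 1)) - 16·(-5)^m = 2(-5)^(m + 1) - 3^m = 2(-5)^(m+1) - 3^((m+1) - 1),
which is the claimed formula at t = m+1.
This completes the induction.

a_t = 2(-5)^t - 3^(t - 1)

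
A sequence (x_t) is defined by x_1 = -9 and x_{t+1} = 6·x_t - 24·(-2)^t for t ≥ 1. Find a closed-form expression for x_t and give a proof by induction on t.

x_t = 3(-2)^t - 3·6^(t - 1)

Computing the first terms: x_1 = -9, x_2 = -6, x_3 = -132. This suggests x_t = 3(-2)^t - 3·6^(t - 1).
Base step (t = 1): the formula gives -9 = -9 = x_1.
Suppose the result is true for t = k, so x_k = 3(-2)^k - 3·6^(k - 1).
Then x_{k+1} = 6·x_k - 24·(-2)^k = 6·(3(-2)^k - 3·6^(k - 1)) - 24·(-2)^k = 3(-2)^(k + 1) - 3·6^k = 3(-2)^(k+1) - 3·6^((k+1) - 1),
which is the claimed formula at t = k+1.
By induction, the statement is established for all t ≥ 1.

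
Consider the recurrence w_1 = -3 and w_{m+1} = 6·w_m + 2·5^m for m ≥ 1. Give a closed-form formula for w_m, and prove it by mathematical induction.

Computing the first terms: w_1 = -3, w_2 = -8, w_3 = 2. This suggests w_m = -2·5^m + 7·6^(m - 1).
Base case (m = 1): the formula gives -3 = -3 = w_1.
Inductive step: suppose the statement holds for some j ≥ 1, so w_j = -2·5^j + 7·6^(j - 1).
Then w_{j+1} = 6·w_j + 2·5^j = 6·(-2·5^j + 7·6^(j - 1)) + 2·5^j = -2·5^(j + 1) + 7·6^j = -2·5^(j+1) + 7·6^((j+1) - 1),
which is the claimed formula at m = j+1.
This completes the induction.

w_m = -2·5^m + 7·6^(m - 1)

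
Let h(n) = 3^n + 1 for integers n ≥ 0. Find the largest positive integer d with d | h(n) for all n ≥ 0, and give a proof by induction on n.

d = 2

Computing the first values: h(0) = 2 and h(1) = 4; gcd(2, 4) = 2, so d ≤ 2.
We prove 2 | 3^n + 1 for all n ≥ 0 by induction on n.
For the base case n = 0: h(0) = 2 = 2·(1), so 2 | h(0).
For the inductive step, assume it holds for an arbitrary r ≥ 0, i.e. 2 | h(r). Then
h(r+1) = 3^(r+1) + 1 = 3·(3^r + 1) - 2 = 3·h(r) - 2. The first term is divisible by 2 by the inductive hypothesis, and -2 is divisible by 2. Hence 2 | h(r+1).
This completes the induction.
Therefore the largest such d is 2.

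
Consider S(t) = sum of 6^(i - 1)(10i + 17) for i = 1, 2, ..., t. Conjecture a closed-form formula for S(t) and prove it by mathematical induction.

S(t) = 6^t(2t + 3) - 3

We claim S(t) = 6^t(2t + 3) - 3 for all t ≥ 1.
When t = 1: S(1) = 27, and the closed form gives 27. They agree.
Inductive step: suppose the statement holds for some i ≥ 1, so S(i) = 6^i(2i + 3) - 3.
Then S(i+1) = S(i) + (6^i(10i + 27)) = (6^i(2i + 3) - 3) + (6^i(10i + 27)).
Simplifying, S(i+1) = 12·6^i·i + 30·6^i - 3 = 6^(i+1)(2(i+1) + 3) - 3,
which is the closed form with t = i+1.
By the principle of mathematical induction, the result holds for all t ≥ 1.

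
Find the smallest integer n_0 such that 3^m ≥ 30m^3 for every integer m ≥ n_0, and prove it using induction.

At m = 9: 19683 < 21870, so the inequality fails and n_0 ≥ 10. We prove 3^m ≥ 30m^3 for all m ≥ 10.
Base case (m = 10): 3^m = 59049 and 30m^3 = 30000, so 59049 ≥ 30000.
Inductive step: suppose the statement holds for some k ≥ 10, so 3^k ≥ 30k^3.
Then 3^(k + 1) = 3·(3^k) ≥ 3·(30k^3).
Also, for k ≥ 10 we have 3·(30k^3) ≥ 30(k+1)^3, since 3 ≥ (1 + 1/k)^3 for all k ≥ 10.
Combining, 3^(k + 1) ≥ 30(k+1)^3.
Hence, by induction on m, the claim holds for every m ≥ 10.
Hence the smallest such n_0 is 10.

n_0 = 10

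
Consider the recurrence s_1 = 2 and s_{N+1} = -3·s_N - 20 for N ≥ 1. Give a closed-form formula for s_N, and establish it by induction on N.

Computing the first terms: s_1 = 2, s_2 = -26, s_3 = 58. This suggests s_N = 7(-3)^(N - 1) - 5.
When N = 1: the formula gives 2 = 2 = s_1.
Suppose the result is true for N = j, so s_j = 7(-3)^(j - 1) - 5.
Then s_{j+1} = -3·s_j - 20 = -3·(7(-3)^(j - 1) - 5) - 20 = 7(-3)^j - 5 = 7(-3)^((j+1) - 1) - 5,
which is the claimed formula at N = j+1.
By induction, the statement is established for all N ≥ 1.

s_N = 7(-3)^(N - 1) - 5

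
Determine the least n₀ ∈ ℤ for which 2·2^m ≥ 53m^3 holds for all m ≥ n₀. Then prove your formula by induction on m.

At m = 16: 131072 < 217088, so the inequality fails and n₀ ≥ 17. We prove 2·2^m ≥ 53m^3 for all m ≥ 17.
When m = 17: 2·2^m = 262144 and 53m^3 = 260389, so 262144 ≥ 260389.
Inductive step: suppose the statement holds for some i ≥ 17, so 2·2^i ≥ 53i^3.
Then 2·2^(i + 1) = 2·(2·2^i) ≥ 2·(53i^3).
Also, for i ≥ 17 we have 2·(53i^3) ≥ 53(i+1)^3, since 2 ≥ (1 + 1/i)^3 for all i ≥ 17.
Combining, 2·2^(i + 1) ≥ 53(i+1)^3.
By the principle of mathematical induction, the result holds for all m ≥ 17.
Hence the smallest such n₀ is 17.

n₀ = 17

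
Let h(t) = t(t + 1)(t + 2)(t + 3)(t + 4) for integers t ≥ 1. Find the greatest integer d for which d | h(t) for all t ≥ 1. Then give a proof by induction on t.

d = 120

Computing the first values: h(1) = 120 and h(2) = 720; gcd(120, 720) = 120, so d ≤ 120.
We prove 120 | t(t + 1)(t + 2)(t + 3)(t + 4) for all t ≥ 1 by induction on t.
For the base case t = 1: h(1) = 120 = 120·(1), so 120 | h(1).
Inductive step: assume the claim holds for t = r, i.e. 120 | h(r). Then
h(r+1) − h(r) = (r+1)·(r+2)·(r+3)·(r+4)·(r+5) − r·(r+1)·(r+2)·(r+3)·(r+4) = (r+1)·(r+2)·(r+3)·(r+4)·[(r+5) − r] = 5·(r+1)·(r+2)·(r+3)·(r+4). The product of 4 consecutive integers is divisible by (4)! = 24, so h(r+1) − h(r) is divisible by 5·24 = 120. By the inductive hypothesis 120 | h(r), hence 120 | h(r+1).
By induction, the statement is established for all t ≥ 1.
Therefore the largest such d is 120.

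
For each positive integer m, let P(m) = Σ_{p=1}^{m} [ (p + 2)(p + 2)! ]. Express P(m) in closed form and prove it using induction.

We claim P(m) = (m + 3)! - 6 for all m ≥ 1.
For the base case m = 1: P(1) = 18, and the closed form gives 18. They agree.
Inductive step: assume the claim holds for m = p, so P(p) = (p + 3)! - 6.
Then P(p+1) = P(p) + ((p + 3)(p + 3)!) = ((p + 3)! - 6) + ((p + 3)(p + 3)!).
Simplifying, P(p+1) = ((p+1) + 3)! - 6,
which is the closed form with m = p+1.
By induction, the statement is established for all m ≥ 1.

P(m) = (m + 3)! - 6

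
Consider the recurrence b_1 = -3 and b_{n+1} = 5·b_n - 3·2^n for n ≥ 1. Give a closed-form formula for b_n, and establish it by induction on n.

b_n = 2^n - 5^n

Computing the first terms: b_1 = -3, b_2 = -21, b_3 = -117. This suggests b_n = 2^n - 5^n.
Base case (n = 1): the formula gives -3 = -3 = b_1.
For the inductive step, assume it holds for an arbitrary m ≥ 1, so b_m = 2^m - 5^m.
Then b_{m+1} = 5·b_m - 3·2^m = 5·(2^m - 5^m) - 3·2^m = 2^(m + 1) - 5^(m + 1),
which is the claimed formula at n = m+1.
Hence, by induction on n, the claim holds for every n ≥ 1.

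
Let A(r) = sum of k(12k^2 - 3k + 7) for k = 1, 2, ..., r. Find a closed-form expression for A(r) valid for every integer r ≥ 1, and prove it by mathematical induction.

We claim A(r) = r(r + 1)(3r^2 + 2r + 3) for all r ≥ 1.
For the base case r = 1: A(1) = 16, and the closed form gives 16. They agree.
For the inductive step, assume it holds for an arbitrary k ≥ 1, so A(k) = k(3k^3 + 5k^2 + 5k + 3).
Then A(k+1) = A(k) + ((k + 1)(-3k + 12(k + 1)^2 + 4)) = (k(3k^3 + 5k^2 + 5k + 3)) + ((k + 1)(-3k + 12(k + 1)^2 + 4)).
Simplifying, A(k+1) = (k + 1)(k + 2)(3k^2 + 8k + 8) = (k+1)((k+1) + 1)(3(k+1)^2 + 2(k+1) + 3),
which is the closed form with r = k+1.
By the principle of mathematical induction, the result holds for all r ≥ 1.

A(r) = r(r + 1)(3r^2 + 2r + 3)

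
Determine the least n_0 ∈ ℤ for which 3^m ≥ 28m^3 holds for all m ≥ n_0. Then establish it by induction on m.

At m = 9: 19683 < 20412, so the inequality fails and n_0 ≥ 10. We prove 3^m ≥ 28m^3 for all m ≥ 10.
Base case (m = 10): 3^m = 59049 and 28m^3 = 28000, so 59049 ≥ 28000.
Inductive step: suppose the statement holds for some k ≥ 10, so 3^k ≥ 28k^3.
Then 3^(k + 1) = 3·(3^k) ≥ 3·(28k^3).
Also, for k ≥ 10 we have 3·(28k^3) ≥ 28(k+1)^3, since 3 ≥ (1 + 1/k)^3 for all k ≥ 10.
Combining, 3^(k + 1) ≥ 28(k+1)^3.
By induction, the statement is established for all m ≥ 10.
Hence the smallest such n_0 is 10.

n_0 = 10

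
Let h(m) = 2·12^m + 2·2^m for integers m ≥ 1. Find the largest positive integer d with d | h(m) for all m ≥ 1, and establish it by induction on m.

d = 4

Computing the first values: h(1) = 28 and h(2) = 296; gcd(28, 296) = 4, so d ≤ 4.
We prove 4 | 2·12^m + 2·2^m for all m ≥ 1 by induction on m.
Base step (m = 1): h(1) = 28 = 4·(7), so 4 | h(1).
For the inductive step, assume it holds for an arbitrary k ≥ 1, i.e. 4 | h(k). Then
h(k+1) − 12·h(k) = (2·12^(k+1) + 2·2^(k+1)) − 12·(2·12^k + 2·2^k) = (2)·2^k·(2 − 12) = (-20)·2^k. Since 4 | h(k) by the inductive hypothesis, 4 | 12·h(k); and 4 | -20 since -20 = 4·-5. Therefore 4 | h(k+1).
This completes the induction.
Therefore the largest such d is 4.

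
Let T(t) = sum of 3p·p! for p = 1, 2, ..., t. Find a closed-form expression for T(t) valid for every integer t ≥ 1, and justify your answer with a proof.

T(t) = 3(t + 1)! - 3

We claim T(t) = 3(t + 1)! - 3 for all t ≥ 1.
Base case (t = 1): T(1) = 3, and the closed form gives 3. They agree.
Inductive step: suppose the statement holds for some p ≥ 1, so T(p) = 3(p + 1)! - 3.
Then T(p+1) = T(p) + (3(p + 1)(p + 1)!) = (3(p + 1)! - 3) + (3(p + 1)(p + 1)!).
Simplifying, T(p+1) = 3((p+1) + 1)! - 3,
which is the closed form with t = p+1.
Hence, by induction on t, the claim holds for every t ≥ 1.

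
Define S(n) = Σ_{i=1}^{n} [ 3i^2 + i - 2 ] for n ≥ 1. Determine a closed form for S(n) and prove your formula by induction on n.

S(n) = n(n^2 + 2n - 1)

We claim S(n) = n(n^2 + 2n - 1) for all n ≥ 1.
Base case (n = 1): S(1) = 2, and the closed form gives 2. They agree.
Inductive step: assume the claim holds for n = i, so S(i) = i(i^2 + 2i - 1).
Then S(i+1) = S(i) + (i + 3(i + 1)^2 - 1) = (i(i^2 + 2i - 1)) + (i + 3(i + 1)^2 - 1).
Simplifying, S(i+1) = (i + 1)(i^2 + 4i + 2) = (i+1)((i+1)^2 + 2(i+1) - 1),
which is the closed form with n = i+1.
By induction, the statement is established for all n ≥ 1.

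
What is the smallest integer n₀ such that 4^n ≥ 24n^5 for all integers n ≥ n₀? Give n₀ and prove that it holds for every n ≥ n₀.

At n = 10: 1048576 < 2400000, so the inequality fails and n₀ ≥ 11. We prove 4^n ≥ 24n^5 for all n ≥ 11.
For the base case n = 11: 4^n = 4194304 and 24n^5 = 3865224, so 4194304 ≥ 3865224.
Suppose the result is true for n = j, so 4^j ≥ 24j^5.
Then 4^(j + 1) = 4·(4^j) ≥ 4·(24j^5).
Also, for j ≥ 11 we have 4·(24j^5) ≥ 24(j+1)^5, since 4 ≥ (1 + 1/j)^5 for all j ≥ 11.
Combining, 4^(j + 1) ≥ 24(j+1)^5.
By induction, the statement is established for all n ≥ 11.
Hence the smallest such n₀ is 11.

n₀ = 11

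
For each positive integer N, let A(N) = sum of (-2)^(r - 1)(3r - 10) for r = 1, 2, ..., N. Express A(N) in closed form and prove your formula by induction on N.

We claim A(N) = (-2)^N(-N + 3) - 3 for all N ≥ 1.
For the base case N = 1: A(1) = -7, and the closed form gives -7. They agree.
For the inductive step, assume it holds for an arbitrary r ≥ 1, so A(r) = (-2)^r(-r + 3) - 3.
Then A(r+1) = A(r) + ((-2)^r(3r - 7)) = ((-2)^r(-r + 3) - 3) + ((-2)^r(3r - 7)).
Simplifying, A(r+1) = 2(-2)^r·r - 4(-2)^r - 3 = (-2)^(r+1)(-(r+1) + 3) - 3,
which is the closed form with N = r+1.
By the principle of mathematical induction, the result holds for all N ≥ 1.

A(N) = (-2)^N(-N + 3) - 3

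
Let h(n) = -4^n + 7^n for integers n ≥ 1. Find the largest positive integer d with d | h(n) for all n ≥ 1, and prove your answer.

Computing the first values: h(1) = 3 and h(2) = 33; gcd(3, 33) = 3, so d ≤ 3.
We prove 3 | -4^n + 7^n for all n ≥ 1 by induction on n.
For the base case n = 1: h(1) = 3 = 3·(1), so 3 | h(1).
Inductive step: assume the claim holds for n = m, i.e. 3 | h(m). Then
7^{m+1} − 4^{m+1} = 7·7^m − 4·4^m = 7·(7^m − 4^m) + (3)·4^m. The first term is divisible by 3 by the inductive hypothesis, and the second term (3)·4^m is divisible by 3 since 3 | 3. Hence 3 | h(m+1).
Hence, by induction on n, the claim holds for every n ≥ 1.
Therefore the largest such d is 3.

d = 3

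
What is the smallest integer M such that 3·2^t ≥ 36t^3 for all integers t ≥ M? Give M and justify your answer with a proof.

At t = 15: 98304 < 121500, so the inequality fails and M ≥ 16. We prove 3·2^t ≥ 36t^3 for all t ≥ 16.
Base step (t = 16): 3·2^t = 196608 and 36t^3 = 147456, so 196608 ≥ 147456.
Suppose the result is true for t = i, so 3·2^i ≥ 36i^3.
Then 3·2^(i + 1) = 2·(3·2^i) ≥ 2·(36i^3).
Also, for i ≥ 16 we have 2·(36i^3) ≥ 36(i+1)^3, since 2 ≥ (1 + 1/i)^3 for all i ≥ 16.
Combining, 3·2^(i + 1) ≥ 36(i+1)^3.
By the principle of mathematical induction, the result holds for all t ≥ 16.
Hence the smallest such M is 16.

M = 16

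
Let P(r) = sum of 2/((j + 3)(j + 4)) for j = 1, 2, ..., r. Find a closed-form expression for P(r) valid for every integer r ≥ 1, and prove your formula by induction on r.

P(r) = r/(2(r + 4))

We claim P(r) = r/(2(r + 4)) for all r ≥ 1.
Base case (r = 1): P(1) = 1/10, and the closed form gives 1/10. They agree.
Inductive step: assume the claim holds for r = j, so P(j) = j/(2(j + 4)).
Then P(j+1) = P(j) + (2/((j + 4)(j + 5))) = (j/(2(j + 4))) + (2/((j + 4)(j + 5))).
Simplifying, P(j+1) = (j + 1)/(2(j + 5)) = (j+1)/(2((j+1) + 4)),
which is the closed form with r = j+1.
By induction, the statement is established for all r ≥ 1.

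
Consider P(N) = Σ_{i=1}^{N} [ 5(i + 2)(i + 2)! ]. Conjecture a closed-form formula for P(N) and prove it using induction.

We claim P(N) = 5(N + 3)! - 30 for all N ≥ 1.
When N = 1: P(1) = 90, and the closed form gives 90. They agree.
Suppose the result is true for N = i, so P(i) = 5(i + 3)! - 30.
Then P(i+1) = P(i) + (5(i + 3)(i + 3)!) = (5(i + 3)! - 30) + (5(i + 3)(i + 3)!).
Simplifying, P(i+1) = 5((i+1) + 3)! - 30,
which is the closed form with N = i+1.
This completes the induction.

P(N) = 5(N + 3)! - 30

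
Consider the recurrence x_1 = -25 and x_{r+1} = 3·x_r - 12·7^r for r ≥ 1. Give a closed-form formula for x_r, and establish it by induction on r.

Computing the first terms: x_1 = -25, x_2 = -159, x_3 = -1065. This suggests x_r = -4·3^(r - 1) - 3·7^r.
Base case (r = 1): the formula gives -25 = -25 = x_1.
Inductive step: assume the claim holds for r = i, so x_i = -4·3^(i - 1) - 3·7^i.
Then x_{i+1} = 3·x_i - 12·7^i = 3·(-4·3^(i - 1) - 3·7^i) - 12·7^i = -4·3^i - 3·7^(i + 1) = -4·3^((i+1) - 1) - 3·7^(i+1),
which is the claimed formula at r = i+1.
Hence, by induction on r, the claim holds for every r ≥ 1.

x_r = -4·3^(r - 1) - 3·7^r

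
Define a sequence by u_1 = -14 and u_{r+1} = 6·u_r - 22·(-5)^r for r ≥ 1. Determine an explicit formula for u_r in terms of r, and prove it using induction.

u_r = 2(-5)^r - 4·6^(r - 1)

Computing the first terms: u_1 = -14, u_2 = 26, u_3 = -394. This suggests u_r = 2(-5)^r - 4·6^(r - 1).
For the base case r = 1: the formula gives -14 = -14 = u_1.
Inductive step: suppose the statement holds for some p ≥ 1, so u_p = 2(-5)^p - 4·6^(p - 1).
Then u_{p+1} = 6·u_p - 22·(-5)^p = 6·(2(-5)^p - 4·6^(p - 1)) - 22·(-5)^p = 2(-5)^(p + 1) - 4·6^p = 2(-5)^(p+1) - 4·6^((p+1) - 1),
which is the claimed formula at r = p+1.
By induction, the statement is established for all r ≥ 1.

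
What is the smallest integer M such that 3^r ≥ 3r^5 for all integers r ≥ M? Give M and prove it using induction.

At r = 12: 531441 < 746496, so the inequality fails and M ≥ 13. We prove 3^r ≥ 3r^5 for all r ≥ 13.
For the base case r = 13: 3^r = 1594323 and 3r^5 = 1113879, so 1594323 ≥ 1113879.
Suppose the result is true for r = j, so 3^j ≥ 3j^5.
Then 3^(j + 1) = 3·(3^j) ≥ 3·(3j^5).
Also, for j ≥ 13 we have 3·(3j^5) ≥ 3(j+1)^5, since 3 ≥ (1 + 1/j)^5 for all j ≥ 13.
Combining, 3^(j + 1) ≥ 3(j+1)^5.
This completes the induction.
Hence the smallest such M is 13.

M = 13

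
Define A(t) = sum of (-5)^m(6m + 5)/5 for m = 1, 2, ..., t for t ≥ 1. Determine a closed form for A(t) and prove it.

A(t) = (-5)^t(t + 1) - 1

We claim A(t) = (-5)^t(t + 1) - 1 for all t ≥ 1.
Base step (t = 1): A(1) = -11, and the closed form gives -11. They agree.
Inductive step: assume the claim holds for t = m, so A(m) = (-5)^m(m + 1) - 1.
Then A(m+1) = A(m) + ((-5)^m(-6m - 11)) = ((-5)^m(m + 1) - 1) + ((-5)^m(-6m - 11)).
Simplifying, A(m+1) = -5(-5)^m·m - 10(-5)^m - 1 = (-5)^(m+1)((m+1) + 1) - 1,
which is the closed form with t = m+1.
By induction, the statement is established for all t ≥ 1.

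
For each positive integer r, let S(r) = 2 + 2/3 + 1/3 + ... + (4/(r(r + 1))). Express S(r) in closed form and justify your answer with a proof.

We claim S(r) = 4r/(r + 1) for all r ≥ 1.
Base case (r = 1): S(1) = 2, and the closed form gives 2. They agree.
Inductive step: assume the claim holds for r = i, so S(i) = 4i/(i + 1).
Then S(i+1) = S(i) + (4/((i + 1)(i + 2))) = (4i/(i + 1)) + (4/((i + 1)(i + 2))).
Simplifying, S(i+1) = 4(i + 1)/(i + 2) = 4(i+1)/((i+1) + 1),
which is the closed form with r = i+1.
This completes the induction.

S(r) = 4r/(r + 1)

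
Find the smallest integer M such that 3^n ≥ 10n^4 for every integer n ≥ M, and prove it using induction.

At n = 10: 59049 < 100000, so the inequality fails and M ≥ 11. We prove 3^n ≥ 10n^4 for all n ≥ 11.
Base case (n = 11): 3^n = 177147 and 10n^4 = 146410, so 177147 ≥ 146410.
Inductive step: suppose the statement holds for some i ≥ 11, so 3^i ≥ 10i^4.
Then 3^(i + 1) = 3·(3^i) ≥ 3·(10i^4).
Also, for i ≥ 11 we have 3·(10i^4) ≥ 10(i+1)^4, since 3 ≥ (1 + 1/i)^4 for all i ≥ 11.
Combining, 3^(i + 1) ≥ 10(i+1)^4.
By the principle of mathematical induction, the result holds for all n ≥ 11.
Hence the smallest such M is 11.

M = 11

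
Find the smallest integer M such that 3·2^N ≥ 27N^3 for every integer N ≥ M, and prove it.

At N = 14: 49152 < 74088, so the inequality fails and M ≥ 15. We prove 3·2^N ≥ 27N^3 for all N ≥ 15.
Base case (N = 15): 3·2^N = 98304 and 27N^3 = 91125, so 98304 ≥ 91125.
Suppose the result is true for N = k, so 3·2^k ≥ 27k^3.
Then 3·2^(k + 1) = 2·(3·2^k) ≥ 2·(27k^3).
Also, for k ≥ 15 we have 2·(27k^3) ≥ 27(k+1)^3, since 2 ≥ (1 + 1/k)^3 for all k ≥ 15.
Combining, 3·2^(k + 1) ≥ 27(k+1)^3.
Hence, by induction on N, the claim holds for every N ≥ 15.
Hence the smallest such M is 15.

M = 15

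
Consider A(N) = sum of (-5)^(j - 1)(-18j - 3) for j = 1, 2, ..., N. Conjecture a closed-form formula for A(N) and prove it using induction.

A(N) = (-5)^N(3N + 1) - 1

We claim A(N) = (-5)^N(3N + 1) - 1 for all N ≥ 1.
For the base case N = 1: A(1) = -21, and the closed form gives -21. They agree.
Inductive step: suppose the statement holds for some j ≥ 1, so A(j) = (-5)^j(3j + 1) - 1.
Then A(j+1) = A(j) + ((-5)^j(-18j - 21)) = ((-5)^j(3j + 1) - 1) + ((-5)^j(-18j - 21)).
Simplifying, A(j+1) = -15(-5)^j·j - 20(-5)^j - 1 = (-5)^(j+1)(3(j+1) + 1) - 1,
which is the closed form with N = j+1.
Hence, by induction on N, the claim holds for every N ≥ 1.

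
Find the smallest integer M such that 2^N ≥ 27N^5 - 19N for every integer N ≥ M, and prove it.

M = 30

At N = 29: 536870912 < 553800472, so the inequality fails and M ≥ 30. We prove 2^N ≥ 27N^5 - 19N for all N ≥ 30.
Base step (N = 30): 2^N = 1073741824 and 27N^5 - 19N = 656099430, so 1073741824 ≥ 656099430.
Suppose the result is true for N = m, so 2^m ≥ 27m^5 - 19m.
Then 2^(m + 1) = 2·(2^m) ≥ 2·(27m^5 - 19m).
Also, for m ≥ 30 we have 2·(27m^5 - 19m) ≥ 27(m+1)^5 - 19(m+1), since 2·(27m^5 - 19m) − (27(m+1)^5 - 19(m+1)) = 27m^5 - 135m^4 - 270m^3 - 270m^2 - 154m - 8, which is nonnegative for all m ≥ 30.
Combining, 2^(m + 1) ≥ 27(m+1)^5 - 19(m+1).
Hence, by induction on N, the claim holds for every N ≥ 30.
Hence the smallest such M is 30.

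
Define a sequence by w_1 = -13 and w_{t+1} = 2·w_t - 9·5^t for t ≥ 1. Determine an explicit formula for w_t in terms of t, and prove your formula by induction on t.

w_t = 2^t - 3·5^t

Computing the first terms: w_1 = -13, w_2 = -71, w_3 = -367. This suggests w_t = 2^t - 3·5^t.
Base case (t = 1): the formula gives -13 = -13 = w_1.
Inductive step: assume the claim holds for t = p, so w_p = 2^p - 3·5^p.
Then w_{p+1} = 2·w_p - 9·5^p = 2·(2^p - 3·5^p) - 9·5^p = 2^(p + 1) - 3·5^(p + 1),
which is the claimed formula at t = p+1.
This completes the induction.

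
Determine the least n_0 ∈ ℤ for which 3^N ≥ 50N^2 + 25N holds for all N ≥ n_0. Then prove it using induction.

At N = 7: 2187 < 2625, so the inequality fails and n_0 ≥ 8. We prove 3^N ≥ 50N^2 + 25N for all N ≥ 8.
Base step (N = 8): 3^N = 6561 and 50N^2 + 25N = 3400, so 6561 ≥ 3400.
Suppose the result is true for N = m, so 3^m ≥ 50m^2 + 25m.
Then 3^(m + 1) = 3·(3^m) ≥ 3·(50m^2 + 25m).
Also, for m ≥ 8 we have 3·(50m^2 + 25m) ≥ 50(m+1)^2 + 25(m+1), since 3·(50m^2 + 25m) − (50(m+1)^2 + 25(m+1)) = 100m^2 - 50m - 75, which is nonnegative for all m ≥ 8.
Combining, 3^(m + 1) ≥ 50(m+1)^2 + 25(m+1).
By induction, the statement is established for all N ≥ 8.
Hence the smallest such n_0 is 8.

n_0 = 8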